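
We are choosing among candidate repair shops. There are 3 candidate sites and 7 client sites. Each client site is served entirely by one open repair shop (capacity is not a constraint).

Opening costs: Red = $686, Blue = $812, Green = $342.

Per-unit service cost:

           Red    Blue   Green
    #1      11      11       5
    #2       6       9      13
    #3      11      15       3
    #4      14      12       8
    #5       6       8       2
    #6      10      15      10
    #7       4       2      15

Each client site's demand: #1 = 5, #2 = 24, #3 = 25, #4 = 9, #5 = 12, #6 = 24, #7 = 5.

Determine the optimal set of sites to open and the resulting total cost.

Open Green only; minimum total cost 1165.

For any fixed open set, each client site goes to its cheapest open site; total = fixed + service.
{Green}: #1→Green 5·5=25, #2→Green 13·24=312, #3→Green 3·25=75, #4→Green 8·9=72, #5→Green 2·12=24, #6→Green 10·24=240, #7→Green 15·5=75. Service 823; fixed 342; total 1165.
{Red}: service 932 + fixed 686 = 1618
{Red, Green}: service 600 + fixed 1028 = 1628
{Red, Blue, Green}: #1→Green 5·5=25, #2→Red 6·24=144, #3→Green 3·25=75, #4→Green 8·9=72, #5→Green 2·12=24, #6→Red 10·24=240, #7→Blue 2·5=10. Service 590; fixed 1840; total 2430.
(All 7 nonempty subsets were checked; Green only is lowest.)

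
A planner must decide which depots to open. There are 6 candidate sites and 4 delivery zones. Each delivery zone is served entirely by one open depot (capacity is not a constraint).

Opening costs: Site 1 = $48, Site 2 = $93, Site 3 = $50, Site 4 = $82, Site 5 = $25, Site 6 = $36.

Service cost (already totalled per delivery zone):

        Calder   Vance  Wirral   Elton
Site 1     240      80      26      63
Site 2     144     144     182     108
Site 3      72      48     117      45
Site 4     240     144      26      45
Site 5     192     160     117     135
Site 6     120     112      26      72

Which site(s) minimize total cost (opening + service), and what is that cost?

For any fixed open set, each delivery zone goes to its cheapest open site; total = fixed + service.
{Site 3, Site 6}: Calder→Site 3 72, Vance→Site 3 48, Wirral→Site 6 26, Elton→Site 3 45. Service 191; fixed 86; total 277.
{Site 1, Site 3}: service 191 + fixed 98 = 289
{Site 3, Site 5, Site 6}: service 191 + fixed 111 = 302
{Site 1, Site 2, Site 3, Site 4, Site 5, Site 6}: service 191 + fixed 334 = 525
No other subset beats 277.

Open Site 3 and Site 6; minimum total cost 277.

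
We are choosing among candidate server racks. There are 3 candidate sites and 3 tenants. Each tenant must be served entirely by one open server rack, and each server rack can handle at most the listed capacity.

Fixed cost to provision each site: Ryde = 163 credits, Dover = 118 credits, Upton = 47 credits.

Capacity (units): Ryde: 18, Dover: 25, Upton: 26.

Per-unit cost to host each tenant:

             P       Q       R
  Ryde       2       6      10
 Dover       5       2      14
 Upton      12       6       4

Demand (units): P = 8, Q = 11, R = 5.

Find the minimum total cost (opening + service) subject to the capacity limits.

Minimum total cost: 229

Open {Upton}: P→Upton 12·8=96, Q→Upton 6·11=66, R→Upton 4·5=20.
Loads: Upton carries 24/26. Service 182; fixed 47; total 229.
Next best feasible plan costs 247.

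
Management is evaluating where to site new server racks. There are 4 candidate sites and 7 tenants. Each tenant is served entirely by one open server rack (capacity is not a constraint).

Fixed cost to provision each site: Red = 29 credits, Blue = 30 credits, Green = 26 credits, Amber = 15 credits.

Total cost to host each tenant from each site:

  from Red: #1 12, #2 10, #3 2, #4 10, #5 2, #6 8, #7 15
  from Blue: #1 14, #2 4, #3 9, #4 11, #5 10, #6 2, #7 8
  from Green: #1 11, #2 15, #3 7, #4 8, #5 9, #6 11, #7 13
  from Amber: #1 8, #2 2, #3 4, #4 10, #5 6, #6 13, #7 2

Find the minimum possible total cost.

Minimum total cost: 60

For any fixed open set, each tenant goes to its cheapest open site; total = fixed + service.
{Amber}: #1→Amber 8, #2→Amber 2, #3→Amber 4, #4→Amber 10, #5→Amber 6, #6→Amber 13, #7→Amber 2. Service 45; fixed 15; total 60.
{Red, Amber}: service 34 + fixed 44 = 78
{Blue, Amber}: #1→Amber 8, #2→Amber 2, #3→Amber 4, #4→Amber 10, #5→Amber 6, #6→Blue 2, #7→Amber 2. Service 34; fixed 45; total 79.
{Red, Blue, Green, Amber}: service 26 + fixed 100 = 126
(All 15 nonempty subsets were checked; Amber only is lowest.)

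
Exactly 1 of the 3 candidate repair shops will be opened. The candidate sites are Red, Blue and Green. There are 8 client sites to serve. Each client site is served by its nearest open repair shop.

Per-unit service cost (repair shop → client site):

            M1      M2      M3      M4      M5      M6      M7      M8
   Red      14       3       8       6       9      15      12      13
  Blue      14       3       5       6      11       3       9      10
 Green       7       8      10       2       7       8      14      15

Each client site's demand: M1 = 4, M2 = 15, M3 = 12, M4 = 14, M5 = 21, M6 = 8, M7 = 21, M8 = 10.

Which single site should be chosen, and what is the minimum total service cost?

With exactly 1 open, each client site uses its cheapest among the chosen.
{Blue}: M1→Blue 14·4=56, M2→Blue 3·15=45, M3→Blue 5·12=60, M4→Blue 6·14=84, M5→Blue 11·21=231, M6→Blue 3·8=24, M7→Blue 9·21=189, M8→Blue 10·10=100. Service cost 789.
{Green}: service cost 951
{Red}: service cost 972
Among all 3 size-1 choices, {Blue} is lowest.

Choose Blue only; total service cost 789.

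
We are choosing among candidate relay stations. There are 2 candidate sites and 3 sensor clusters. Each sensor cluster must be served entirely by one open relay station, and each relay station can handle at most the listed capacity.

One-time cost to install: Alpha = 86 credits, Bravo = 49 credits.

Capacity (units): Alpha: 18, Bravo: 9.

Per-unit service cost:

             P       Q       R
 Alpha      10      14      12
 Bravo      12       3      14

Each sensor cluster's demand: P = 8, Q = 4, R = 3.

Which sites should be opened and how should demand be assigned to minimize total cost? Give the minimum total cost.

Minimum total cost: 258

Open {Alpha}: P→Alpha 10·8=80, Q→Alpha 14·4=56, R→Alpha 12·3=36.
Loads: Alpha carries 15/18. Service 172; fixed 86; total 258.
Next best feasible plan costs 263.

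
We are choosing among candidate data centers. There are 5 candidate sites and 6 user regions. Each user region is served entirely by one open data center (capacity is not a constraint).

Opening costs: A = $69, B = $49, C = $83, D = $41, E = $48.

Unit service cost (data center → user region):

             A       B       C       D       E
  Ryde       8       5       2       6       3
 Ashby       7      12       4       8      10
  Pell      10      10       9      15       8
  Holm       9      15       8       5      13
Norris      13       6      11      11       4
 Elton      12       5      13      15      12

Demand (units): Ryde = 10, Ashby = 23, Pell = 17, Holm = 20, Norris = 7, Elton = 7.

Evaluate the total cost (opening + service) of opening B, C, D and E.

Each user region is assigned to its cheapest site among the open ones.
{B, C, D, E}: Ryde→C 2·10=20, Ashby→C 4·23=92, Pell→E 8·17=136, Holm→D 5·20=100, Norris→E 4·7=28, Elton→B 5·7=35. Service 411; fixed 221; total 632.

Total cost: 632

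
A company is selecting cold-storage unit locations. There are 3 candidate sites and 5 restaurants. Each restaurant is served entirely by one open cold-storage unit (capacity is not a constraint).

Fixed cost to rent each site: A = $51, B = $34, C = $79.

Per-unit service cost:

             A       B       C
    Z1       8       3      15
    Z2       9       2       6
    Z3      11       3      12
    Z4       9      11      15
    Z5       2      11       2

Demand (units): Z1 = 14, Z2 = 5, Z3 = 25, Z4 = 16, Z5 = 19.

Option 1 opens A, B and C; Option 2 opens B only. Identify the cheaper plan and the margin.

Option 1 is cheaper by 73.

Option 1: {A, B, C}: Z1→B 3·14=42, Z2→B 2·5=10, Z3→B 3·25=75, Z4→A 9·16=144, Z5→A 2·19=38. Service 309; fixed 164; total 473.
Option 2: {B}: Z1→B 3·14=42, Z2→B 2·5=10, Z3→B 3·25=75, Z4→B 11·16=176, Z5→B 11·19=209. Service 512; fixed 34; total 546.
Difference: |473 − 546| = 73.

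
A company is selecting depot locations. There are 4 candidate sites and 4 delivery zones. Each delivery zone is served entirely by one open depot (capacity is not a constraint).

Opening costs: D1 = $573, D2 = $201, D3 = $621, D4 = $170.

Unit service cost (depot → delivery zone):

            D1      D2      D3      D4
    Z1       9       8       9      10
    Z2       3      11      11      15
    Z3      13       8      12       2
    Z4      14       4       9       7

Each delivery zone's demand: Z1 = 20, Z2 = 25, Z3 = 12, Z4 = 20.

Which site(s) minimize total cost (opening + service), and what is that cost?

Open D2 only; minimum total cost 812.

For any fixed open set, each delivery zone goes to its cheapest open site; total = fixed + service.
{D2}: Z1→D2 8·20=160, Z2→D2 11·25=275, Z3→D2 8·12=96, Z4→D2 4·20=80. Service 611; fixed 201; total 812.
{D4}: service 739 + fixed 170 = 909
{D2, D4}: service 539 + fixed 371 = 910
{D1, D2, D3, D4}: service 339 + fixed 1565 = 1904
No other subset beats 812.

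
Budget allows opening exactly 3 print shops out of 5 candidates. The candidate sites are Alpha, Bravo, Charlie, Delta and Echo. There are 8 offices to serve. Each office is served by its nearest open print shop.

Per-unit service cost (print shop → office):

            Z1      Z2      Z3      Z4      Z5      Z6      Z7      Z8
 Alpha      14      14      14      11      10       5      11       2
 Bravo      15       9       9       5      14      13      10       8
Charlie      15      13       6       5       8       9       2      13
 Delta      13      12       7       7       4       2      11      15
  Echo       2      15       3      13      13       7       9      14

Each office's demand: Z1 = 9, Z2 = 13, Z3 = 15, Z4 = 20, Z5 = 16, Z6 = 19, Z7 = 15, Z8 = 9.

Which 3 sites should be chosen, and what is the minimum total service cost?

With exactly 3 open, each office uses its cheapest among the chosen.
{Charlie, Delta, Echo}: Z1→Echo 2·9=18, Z2→Delta 12·13=156, Z3→Echo 3·15=45, Z4→Charlie 5·20=100, Z5→Delta 4·16=64, Z6→Delta 2·19=38, Z7→Charlie 2·15=30, Z8→Charlie 13·9=117. Service cost 568.
{Bravo, Delta, Echo}: service cost 589
{Alpha, Charlie, Echo}: service cost 603
Among all 10 size-3 choices, {Charlie, Delta, Echo} is lowest.

Choose Charlie, Delta and Echo; total service cost 568.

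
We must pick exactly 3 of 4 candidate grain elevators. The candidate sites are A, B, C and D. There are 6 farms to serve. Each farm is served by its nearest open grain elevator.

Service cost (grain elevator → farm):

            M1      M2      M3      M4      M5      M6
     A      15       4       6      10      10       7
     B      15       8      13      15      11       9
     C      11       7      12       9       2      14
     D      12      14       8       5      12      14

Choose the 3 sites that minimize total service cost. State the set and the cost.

With exactly 3 open, each farm uses its cheapest among the chosen.
{A, C, D}: M1→C 11, M2→A 4, M3→A 6, M4→D 5, M5→C 2, M6→A 7. Service cost 35.
{A, B, C}: service cost 39
{B, C, D}: service cost 42
Among all 4 size-3 choices, {A, C, D} is lowest.

Choose A, C and D; total service cost 35.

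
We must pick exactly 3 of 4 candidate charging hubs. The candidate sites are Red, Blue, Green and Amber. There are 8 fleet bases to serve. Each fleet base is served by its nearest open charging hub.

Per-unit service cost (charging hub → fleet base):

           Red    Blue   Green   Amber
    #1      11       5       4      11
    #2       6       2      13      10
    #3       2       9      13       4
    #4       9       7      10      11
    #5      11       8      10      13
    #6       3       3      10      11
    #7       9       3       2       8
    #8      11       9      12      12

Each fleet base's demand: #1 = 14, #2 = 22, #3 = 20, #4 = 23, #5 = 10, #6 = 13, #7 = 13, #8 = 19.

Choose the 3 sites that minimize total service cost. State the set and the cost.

Choose Red, Blue and Green; total service cost 617.

With exactly 3 open, each fleet base uses its cheapest among the chosen.
{Red, Blue, Green}: #1→Green 4·14=56, #2→Blue 2·22=44, #3→Red 2·20=40, #4→Blue 7·23=161, #5→Blue 8·10=80, #6→Red 3·13=39, #7→Green 2·13=26, #8→Blue 9·19=171. Service cost 617.
{Red, Blue, Amber}: service cost 644
{Blue, Green, Amber}: service cost 657
Among all 4 size-3 choices, {Red, Blue, Green} is lowest.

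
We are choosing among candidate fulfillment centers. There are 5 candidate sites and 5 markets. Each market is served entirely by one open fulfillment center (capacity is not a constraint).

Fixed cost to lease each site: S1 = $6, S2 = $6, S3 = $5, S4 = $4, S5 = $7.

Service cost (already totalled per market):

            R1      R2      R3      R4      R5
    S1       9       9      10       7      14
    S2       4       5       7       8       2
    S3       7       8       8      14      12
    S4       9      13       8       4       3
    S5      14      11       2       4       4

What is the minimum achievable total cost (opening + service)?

For any fixed open set, each market goes to its cheapest open site; total = fixed + service.
{S2, S5}: R1→S2 4, R2→S2 5, R3→S5 2, R4→S5 4, R5→S2 2. Service 17; fixed 13; total 30.
{S2}: R1→S2 4, R2→S2 5, R3→S2 7, R4→S2 8, R5→S2 2. Service 26; fixed 6; total 32.
{S2, S4}: service 22 + fixed 10 = 32
{S1, S2, S3, S4, S5}: service 17 + fixed 28 = 45
No other subset beats 30.

Minimum total cost: 30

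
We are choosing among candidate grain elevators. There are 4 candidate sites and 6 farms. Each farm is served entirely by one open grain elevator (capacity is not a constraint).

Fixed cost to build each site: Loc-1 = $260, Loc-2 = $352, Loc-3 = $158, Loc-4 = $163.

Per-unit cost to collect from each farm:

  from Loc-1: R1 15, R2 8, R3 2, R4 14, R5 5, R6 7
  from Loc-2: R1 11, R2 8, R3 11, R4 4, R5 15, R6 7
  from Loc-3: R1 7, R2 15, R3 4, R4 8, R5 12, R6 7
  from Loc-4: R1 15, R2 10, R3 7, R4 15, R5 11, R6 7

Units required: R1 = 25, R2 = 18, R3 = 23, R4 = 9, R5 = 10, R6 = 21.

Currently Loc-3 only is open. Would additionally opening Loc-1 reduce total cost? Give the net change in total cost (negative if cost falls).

Current service cost with {Loc-3}: 876.
Adding Loc-1: each farm re-picks its cheapest; new service cost 634, saving 242.
Extra fixed cost: 260. Net change = 260 − 242 = 18.
(Totals: 1034 → 1052.)

No — net change +18 (cost rises by 18).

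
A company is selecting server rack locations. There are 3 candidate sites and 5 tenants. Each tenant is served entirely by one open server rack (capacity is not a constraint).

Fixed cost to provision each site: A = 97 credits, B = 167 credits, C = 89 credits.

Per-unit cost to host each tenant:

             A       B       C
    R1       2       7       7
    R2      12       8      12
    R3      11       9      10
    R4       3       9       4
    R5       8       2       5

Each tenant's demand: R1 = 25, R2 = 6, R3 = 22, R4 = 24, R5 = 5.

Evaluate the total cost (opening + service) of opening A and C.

Each tenant is assigned to its cheapest site among the open ones.
{A, C}: R1→A 2·25=50, R2→A 12·6=72, R3→C 10·22=220, R4→A 3·24=72, R5→C 5·5=25. Service 439; fixed 186; total 625.

Total cost: 625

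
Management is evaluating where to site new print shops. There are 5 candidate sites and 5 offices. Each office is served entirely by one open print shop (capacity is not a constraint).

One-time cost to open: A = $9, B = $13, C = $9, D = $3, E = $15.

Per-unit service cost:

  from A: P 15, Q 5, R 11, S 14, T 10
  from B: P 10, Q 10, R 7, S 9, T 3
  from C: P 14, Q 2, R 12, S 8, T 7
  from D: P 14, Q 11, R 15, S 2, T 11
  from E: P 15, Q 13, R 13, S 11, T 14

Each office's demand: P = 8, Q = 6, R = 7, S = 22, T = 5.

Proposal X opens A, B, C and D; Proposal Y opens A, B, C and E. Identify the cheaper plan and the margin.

Proposal X: {A, B, C, D}: P→B 10·8=80, Q→C 2·6=12, R→B 7·7=49, S→D 2·22=44, T→B 3·5=15. Service 200; fixed 34; total 234.
Proposal Y: {A, B, C, E}: P→B 10·8=80, Q→C 2·6=12, R→B 7·7=49, S→C 8·22=176, T→B 3·5=15. Service 332; fixed 46; total 378.
Difference: |234 − 378| = 144.

Proposal X is cheaper by 144.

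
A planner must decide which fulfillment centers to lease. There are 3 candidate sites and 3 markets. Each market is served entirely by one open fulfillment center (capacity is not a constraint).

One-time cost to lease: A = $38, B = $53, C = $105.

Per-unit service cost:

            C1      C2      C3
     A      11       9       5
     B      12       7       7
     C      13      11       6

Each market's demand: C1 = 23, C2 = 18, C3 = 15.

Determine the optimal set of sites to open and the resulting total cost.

Open A only; minimum total cost 528.

For any fixed open set, each market goes to its cheapest open site; total = fixed + service.
{A}: C1→A 11·23=253, C2→A 9·18=162, C3→A 5·15=75. Service 490; fixed 38; total 528.
{A, B}: service 454 + fixed 91 = 545
{B}: service 507 + fixed 53 = 560
{A, B, C}: C1→A 11·23=253, C2→B 7·18=126, C3→A 5·15=75. Service 454; fixed 196; total 650.
No other subset beats 528.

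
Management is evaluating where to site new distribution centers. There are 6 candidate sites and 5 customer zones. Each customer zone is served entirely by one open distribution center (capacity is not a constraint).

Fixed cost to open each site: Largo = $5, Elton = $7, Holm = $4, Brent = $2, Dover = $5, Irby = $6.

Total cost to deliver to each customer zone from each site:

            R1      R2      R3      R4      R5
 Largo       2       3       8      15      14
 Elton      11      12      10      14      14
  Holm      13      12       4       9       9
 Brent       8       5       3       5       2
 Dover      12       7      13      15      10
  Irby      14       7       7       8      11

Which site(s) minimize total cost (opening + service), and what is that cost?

For any fixed open set, each customer zone goes to its cheapest open site; total = fixed + service.
{Largo, Brent}: R1→Largo 2, R2→Largo 3, R3→Brent 3, R4→Brent 5, R5→Brent 2. Service 15; fixed 7; total 22.
{Brent}: service 23 + fixed 2 = 25
{Largo, Holm, Brent}: R1→Largo 2, R2→Largo 3, R3→Brent 3, R4→Brent 5, R5→Brent 2. Service 15; fixed 11; total 26.
{Largo, Elton, Holm, Brent, Dover, Irby}: R1→Largo 2, R2→Largo 3, R3→Brent 3, R4→Brent 5, R5→Brent 2. Service 15; fixed 29; total 44.
No other subset beats 22.

Open Largo and Brent; minimum total cost 22.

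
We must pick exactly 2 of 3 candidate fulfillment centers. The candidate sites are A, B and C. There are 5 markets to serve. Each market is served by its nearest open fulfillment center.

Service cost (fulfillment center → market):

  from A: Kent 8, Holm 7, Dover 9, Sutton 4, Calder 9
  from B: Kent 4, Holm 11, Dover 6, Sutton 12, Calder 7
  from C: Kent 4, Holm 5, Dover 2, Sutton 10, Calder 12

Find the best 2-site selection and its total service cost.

Choose A and C; total service cost 24.

With exactly 2 open, each market uses its cheapest among the chosen.
{A, C}: Kent→C 4, Holm→C 5, Dover→C 2, Sutton→A 4, Calder→A 9. Service cost 24.
{A, B}: service cost 28
{B, C}: service cost 28
Among all 3 size-2 choices, {A, C} is lowest.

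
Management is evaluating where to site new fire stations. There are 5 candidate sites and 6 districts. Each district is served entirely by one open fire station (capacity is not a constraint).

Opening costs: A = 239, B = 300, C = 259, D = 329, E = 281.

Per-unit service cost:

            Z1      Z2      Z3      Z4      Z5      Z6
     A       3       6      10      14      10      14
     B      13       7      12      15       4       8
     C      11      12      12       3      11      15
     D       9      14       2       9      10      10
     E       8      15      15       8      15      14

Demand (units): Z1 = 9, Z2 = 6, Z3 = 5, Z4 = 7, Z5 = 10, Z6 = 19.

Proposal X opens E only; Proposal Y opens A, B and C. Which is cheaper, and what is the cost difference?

Proposal X: {E}: Z1→E 8·9=72, Z2→E 15·6=90, Z3→E 15·5=75, Z4→E 8·7=56, Z5→E 15·10=150, Z6→E 14·19=266. Service 709; fixed 281; total 990.
Proposal Y: {A, B, C}: Z1→A 3·9=27, Z2→A 6·6=36, Z3→A 10·5=50, Z4→C 3·7=21, Z5→B 4·10=40, Z6→B 8·19=152. Service 326; fixed 798; total 1124.
Difference: |990 − 1124| = 134.

Proposal X is cheaper by 134.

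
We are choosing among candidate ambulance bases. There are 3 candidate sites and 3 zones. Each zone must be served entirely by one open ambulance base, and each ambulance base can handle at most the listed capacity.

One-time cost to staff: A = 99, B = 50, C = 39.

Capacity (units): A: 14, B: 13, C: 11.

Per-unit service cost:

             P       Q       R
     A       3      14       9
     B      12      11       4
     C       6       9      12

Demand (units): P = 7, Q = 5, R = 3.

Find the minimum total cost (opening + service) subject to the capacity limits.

Minimum total cost: 198

Open {B, C}: P→C 6·7=42, Q→B 11·5=55, R→B 4·3=12.
Loads: B carries 8/13, C carries 7/11. Service 109; fixed 89; total 198.
Next best feasible plan costs 222.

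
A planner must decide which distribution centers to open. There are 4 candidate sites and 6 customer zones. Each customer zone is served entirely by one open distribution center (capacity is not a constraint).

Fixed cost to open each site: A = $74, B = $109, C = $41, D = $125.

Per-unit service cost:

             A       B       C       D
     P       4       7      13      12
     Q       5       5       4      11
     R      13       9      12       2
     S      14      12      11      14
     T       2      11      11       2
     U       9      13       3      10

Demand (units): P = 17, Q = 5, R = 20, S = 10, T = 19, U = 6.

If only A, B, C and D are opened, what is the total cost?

Each customer zone is assigned to its cheapest site among the open ones.
{A, B, C, D}: P→A 4·17=68, Q→C 4·5=20, R→D 2·20=40, S→C 11·10=110, T→A 2·19=38, U→C 3·6=18. Service 294; fixed 349; total 643.

Total cost: 643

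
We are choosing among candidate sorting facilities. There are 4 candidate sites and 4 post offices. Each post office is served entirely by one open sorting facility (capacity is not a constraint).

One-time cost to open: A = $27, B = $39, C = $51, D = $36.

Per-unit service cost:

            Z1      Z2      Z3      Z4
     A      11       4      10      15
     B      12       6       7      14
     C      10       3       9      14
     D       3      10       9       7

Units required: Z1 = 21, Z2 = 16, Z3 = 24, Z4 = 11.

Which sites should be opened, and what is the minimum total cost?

For any fixed open set, each post office goes to its cheapest open site; total = fixed + service.
{A, B, D}: Z1→D 3·21=63, Z2→A 4·16=64, Z3→B 7·24=168, Z4→D 7·11=77. Service 372; fixed 102; total 474.
{B, D}: Z1→D 3·21=63, Z2→B 6·16=96, Z3→B 7·24=168, Z4→D 7·11=77. Service 404; fixed 75; total 479.
{B, C, D}: Z1→D 3·21=63, Z2→C 3·16=48, Z3→B 7·24=168, Z4→D 7·11=77. Service 356; fixed 126; total 482.
{A, B, C, D}: service 356 + fixed 153 = 509
No other subset beats 474.

Open A, B and D; minimum total cost 474.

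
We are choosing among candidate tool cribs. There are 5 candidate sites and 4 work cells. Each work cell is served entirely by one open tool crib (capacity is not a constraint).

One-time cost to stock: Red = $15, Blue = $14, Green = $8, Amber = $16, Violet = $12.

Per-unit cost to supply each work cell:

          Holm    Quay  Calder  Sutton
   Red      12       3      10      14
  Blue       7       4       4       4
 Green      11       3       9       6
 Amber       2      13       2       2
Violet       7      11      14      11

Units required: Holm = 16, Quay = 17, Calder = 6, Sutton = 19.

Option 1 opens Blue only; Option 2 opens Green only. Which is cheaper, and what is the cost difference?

Option 1 is cheaper by 109.

Option 1: {Blue}: Holm→Blue 7·16=112, Quay→Blue 4·17=68, Calder→Blue 4·6=24, Sutton→Blue 4·19=76. Service 280; fixed 14; total 294.
Option 2: {Green}: Holm→Green 11·16=176, Quay→Green 3·17=51, Calder→Green 9·6=54, Sutton→Green 6·19=114. Service 395; fixed 8; total 403.
Difference: |294 − 403| = 109.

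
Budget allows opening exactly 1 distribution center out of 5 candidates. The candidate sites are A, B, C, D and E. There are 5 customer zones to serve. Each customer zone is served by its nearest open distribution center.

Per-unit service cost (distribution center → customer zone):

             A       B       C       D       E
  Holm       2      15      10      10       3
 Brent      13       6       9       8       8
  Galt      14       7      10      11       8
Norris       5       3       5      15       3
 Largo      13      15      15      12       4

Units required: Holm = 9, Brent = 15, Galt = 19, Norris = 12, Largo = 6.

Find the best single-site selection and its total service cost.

Choose E only; total service cost 359.

With exactly 1 open, each customer zone uses its cheapest among the chosen.
{E}: Holm→E 3·9=27, Brent→E 8·15=120, Galt→E 8·19=152, Norris→E 3·12=36, Largo→E 4·6=24. Service cost 359.
{B}: service cost 484
{C}: service cost 565
Among all 5 size-1 choices, {E} is lowest.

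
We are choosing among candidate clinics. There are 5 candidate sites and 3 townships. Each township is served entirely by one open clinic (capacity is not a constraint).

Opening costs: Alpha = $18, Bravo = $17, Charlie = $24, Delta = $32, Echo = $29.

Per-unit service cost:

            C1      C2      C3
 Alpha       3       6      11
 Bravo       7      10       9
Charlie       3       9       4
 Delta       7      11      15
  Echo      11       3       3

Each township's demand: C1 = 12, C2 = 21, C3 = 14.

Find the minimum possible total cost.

For any fixed open set, each township goes to its cheapest open site; total = fixed + service.
{Alpha, Echo}: C1→Alpha 3·12=36, C2→Echo 3·21=63, C3→Echo 3·14=42. Service 141; fixed 47; total 188.
{Charlie, Echo}: C1→Charlie 3·12=36, C2→Echo 3·21=63, C3→Echo 3·14=42. Service 141; fixed 53; total 194.
{Alpha, Bravo, Echo}: service 141 + fixed 64 = 205
{Alpha, Bravo, Charlie, Delta, Echo}: C1→Alpha 3·12=36, C2→Echo 3·21=63, C3→Echo 3·14=42. Service 141; fixed 120; total 261.
No other subset beats 188.

Minimum total cost: 188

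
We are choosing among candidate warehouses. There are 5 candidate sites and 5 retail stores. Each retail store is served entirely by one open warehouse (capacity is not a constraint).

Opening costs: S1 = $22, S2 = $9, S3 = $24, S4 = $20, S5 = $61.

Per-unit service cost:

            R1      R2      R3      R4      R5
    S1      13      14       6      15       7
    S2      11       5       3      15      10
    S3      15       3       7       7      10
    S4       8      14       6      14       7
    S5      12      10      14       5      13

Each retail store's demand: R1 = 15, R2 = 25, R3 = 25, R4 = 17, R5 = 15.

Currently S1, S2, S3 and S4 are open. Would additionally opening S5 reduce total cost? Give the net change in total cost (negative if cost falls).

No — net change +27 (cost rises by 27).

Current service cost with {S1, S2, S3, S4}: 494.
Adding S5: each retail store re-picks its cheapest; new service cost 460, saving 34.
Extra fixed cost: 61. Net change = 61 − 34 = 27.
(Totals: 569 → 596.)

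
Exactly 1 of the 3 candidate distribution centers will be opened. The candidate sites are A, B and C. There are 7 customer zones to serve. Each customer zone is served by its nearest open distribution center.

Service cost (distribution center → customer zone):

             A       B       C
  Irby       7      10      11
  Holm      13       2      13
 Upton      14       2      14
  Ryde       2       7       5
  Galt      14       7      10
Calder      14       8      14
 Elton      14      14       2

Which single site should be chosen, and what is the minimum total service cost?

With exactly 1 open, each customer zone uses its cheapest among the chosen.
{B}: Irby→B 10, Holm→B 2, Upton→B 2, Ryde→B 7, Galt→B 7, Calder→B 8, Elton→B 14. Service cost 50.
{C}: service cost 69
{A}: service cost 78
Among all 3 size-1 choices, {B} is lowest.

Choose B only; total service cost 50.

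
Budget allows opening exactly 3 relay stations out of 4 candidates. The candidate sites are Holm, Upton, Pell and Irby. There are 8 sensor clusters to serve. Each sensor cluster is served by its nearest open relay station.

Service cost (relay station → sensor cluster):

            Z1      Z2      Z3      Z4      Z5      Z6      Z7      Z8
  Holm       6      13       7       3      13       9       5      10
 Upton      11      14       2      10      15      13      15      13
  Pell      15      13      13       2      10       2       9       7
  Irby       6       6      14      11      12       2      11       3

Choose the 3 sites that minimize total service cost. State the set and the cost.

Choose Holm, Upton and Irby; total service cost 39.

With exactly 3 open, each sensor cluster uses its cheapest among the chosen.
{Holm, Upton, Irby}: Z1→Holm 6, Z2→Irby 6, Z3→Upton 2, Z4→Holm 3, Z5→Irby 12, Z6→Irby 2, Z7→Holm 5, Z8→Irby 3. Service cost 39.
{Upton, Pell, Irby}: service cost 40
{Holm, Pell, Irby}: service cost 41
Among all 4 size-3 choices, {Holm, Upton, Irby} is lowest.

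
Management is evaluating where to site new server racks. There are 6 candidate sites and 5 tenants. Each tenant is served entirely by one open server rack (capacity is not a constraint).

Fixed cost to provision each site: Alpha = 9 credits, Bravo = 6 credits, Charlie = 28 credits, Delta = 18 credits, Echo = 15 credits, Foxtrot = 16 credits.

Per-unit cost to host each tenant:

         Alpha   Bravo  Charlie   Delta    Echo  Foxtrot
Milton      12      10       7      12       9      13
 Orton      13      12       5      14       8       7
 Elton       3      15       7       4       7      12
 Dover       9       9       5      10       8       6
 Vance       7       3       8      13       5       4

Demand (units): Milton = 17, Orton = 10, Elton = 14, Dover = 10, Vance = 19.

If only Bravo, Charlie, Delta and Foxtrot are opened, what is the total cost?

Total cost: 400

Each tenant is assigned to its cheapest site among the open ones.
{Bravo, Charlie, Delta, Foxtrot}: Milton→Charlie 7·17=119, Orton→Charlie 5·10=50, Elton→Delta 4·14=56, Dover→Charlie 5·10=50, Vance→Bravo 3·19=57. Service 332; fixed 68; total 400.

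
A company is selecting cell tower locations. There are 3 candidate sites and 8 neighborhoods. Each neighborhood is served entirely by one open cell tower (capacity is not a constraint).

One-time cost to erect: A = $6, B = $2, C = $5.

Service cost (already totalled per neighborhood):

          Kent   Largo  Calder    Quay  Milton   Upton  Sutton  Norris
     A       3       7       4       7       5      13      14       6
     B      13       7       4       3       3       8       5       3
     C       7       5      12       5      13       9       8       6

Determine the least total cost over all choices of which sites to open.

For any fixed open set, each neighborhood goes to its cheapest open site; total = fixed + service.
{A, B}: Kent→A 3, Largo→A 7, Calder→A 4, Quay→B 3, Milton→B 3, Upton→B 8, Sutton→B 5, Norris→B 3. Service 36; fixed 8; total 44.
{B, C}: Kent→C 7, Largo→C 5, Calder→B 4, Quay→B 3, Milton→B 3, Upton→B 8, Sutton→B 5, Norris→B 3. Service 38; fixed 7; total 45.
{A, B, C}: service 34 + fixed 13 = 47
{B}: service 46 + fixed 2 = 48
(All 7 nonempty subsets were checked; A and B is lowest.)

Minimum total cost: 44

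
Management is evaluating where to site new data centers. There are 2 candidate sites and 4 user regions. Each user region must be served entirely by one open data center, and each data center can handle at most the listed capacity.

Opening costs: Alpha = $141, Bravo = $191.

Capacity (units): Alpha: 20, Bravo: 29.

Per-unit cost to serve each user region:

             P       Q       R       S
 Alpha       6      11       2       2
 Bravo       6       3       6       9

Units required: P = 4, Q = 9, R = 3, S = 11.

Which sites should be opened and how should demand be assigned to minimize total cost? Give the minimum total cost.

Minimum total cost: 359

Open {Bravo}: P→Bravo 6·4=24, Q→Bravo 3·9=27, R→Bravo 6·3=18, S→Bravo 9·11=99.
Loads: Bravo carries 27/29. Service 168; fixed 191; total 359.
Next best feasible plan costs 411.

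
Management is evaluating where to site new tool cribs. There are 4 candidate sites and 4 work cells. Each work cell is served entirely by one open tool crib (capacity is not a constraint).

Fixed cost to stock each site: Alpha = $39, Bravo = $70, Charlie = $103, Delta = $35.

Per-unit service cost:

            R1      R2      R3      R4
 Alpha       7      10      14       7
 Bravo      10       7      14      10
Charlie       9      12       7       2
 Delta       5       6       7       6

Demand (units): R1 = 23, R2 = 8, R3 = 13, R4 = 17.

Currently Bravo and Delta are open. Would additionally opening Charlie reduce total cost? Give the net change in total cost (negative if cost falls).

Current service cost with {Bravo, Delta}: 356.
Adding Charlie: each work cell re-picks its cheapest; new service cost 288, saving 68.
Extra fixed cost: 103. Net change = 103 − 68 = 35.
(Totals: 461 → 496.)

No — net change +35 (cost rises by 35).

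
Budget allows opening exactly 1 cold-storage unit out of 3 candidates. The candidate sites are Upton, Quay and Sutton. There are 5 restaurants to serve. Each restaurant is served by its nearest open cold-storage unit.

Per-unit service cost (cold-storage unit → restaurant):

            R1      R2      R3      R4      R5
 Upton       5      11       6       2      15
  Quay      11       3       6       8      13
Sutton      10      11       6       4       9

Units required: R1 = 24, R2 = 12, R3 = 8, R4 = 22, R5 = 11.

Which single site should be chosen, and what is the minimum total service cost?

With exactly 1 open, each restaurant uses its cheapest among the chosen.
{Upton}: R1→Upton 5·24=120, R2→Upton 11·12=132, R3→Upton 6·8=48, R4→Upton 2·22=44, R5→Upton 15·11=165. Service cost 509.
{Sutton}: service cost 607
{Quay}: service cost 667
Among all 3 size-1 choices, {Upton} is lowest.

Choose Upton only; total service cost 509.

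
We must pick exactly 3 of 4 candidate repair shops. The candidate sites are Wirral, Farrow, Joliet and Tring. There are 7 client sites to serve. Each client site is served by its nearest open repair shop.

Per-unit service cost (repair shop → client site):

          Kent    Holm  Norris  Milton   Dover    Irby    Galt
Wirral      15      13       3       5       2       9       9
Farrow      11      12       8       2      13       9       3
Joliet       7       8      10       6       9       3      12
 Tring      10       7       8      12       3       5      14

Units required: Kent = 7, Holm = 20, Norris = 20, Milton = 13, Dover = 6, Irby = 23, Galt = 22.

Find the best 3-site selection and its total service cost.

Choose Wirral, Farrow and Joliet; total service cost 442.

With exactly 3 open, each client site uses its cheapest among the chosen.
{Wirral, Farrow, Joliet}: Kent→Joliet 7·7=49, Holm→Joliet 8·20=160, Norris→Wirral 3·20=60, Milton→Farrow 2·13=26, Dover→Wirral 2·6=12, Irby→Joliet 3·23=69, Galt→Farrow 3·22=66. Service cost 442.
{Wirral, Farrow, Tring}: service cost 489
{Farrow, Joliet, Tring}: service cost 528
Among all 4 size-3 choices, {Wirral, Farrow, Joliet} is lowest.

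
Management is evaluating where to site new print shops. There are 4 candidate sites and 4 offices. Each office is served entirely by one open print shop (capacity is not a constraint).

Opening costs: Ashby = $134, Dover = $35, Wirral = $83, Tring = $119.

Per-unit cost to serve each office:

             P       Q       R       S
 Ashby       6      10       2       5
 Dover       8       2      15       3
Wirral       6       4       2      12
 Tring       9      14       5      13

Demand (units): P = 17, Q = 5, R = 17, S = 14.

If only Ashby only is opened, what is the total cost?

Total cost: 390

Each office is assigned to its cheapest site among the open ones.
{Ashby}: P→Ashby 6·17=102, Q→Ashby 10·5=50, R→Ashby 2·17=34, S→Ashby 5·14=70. Service 256; fixed 134; total 390.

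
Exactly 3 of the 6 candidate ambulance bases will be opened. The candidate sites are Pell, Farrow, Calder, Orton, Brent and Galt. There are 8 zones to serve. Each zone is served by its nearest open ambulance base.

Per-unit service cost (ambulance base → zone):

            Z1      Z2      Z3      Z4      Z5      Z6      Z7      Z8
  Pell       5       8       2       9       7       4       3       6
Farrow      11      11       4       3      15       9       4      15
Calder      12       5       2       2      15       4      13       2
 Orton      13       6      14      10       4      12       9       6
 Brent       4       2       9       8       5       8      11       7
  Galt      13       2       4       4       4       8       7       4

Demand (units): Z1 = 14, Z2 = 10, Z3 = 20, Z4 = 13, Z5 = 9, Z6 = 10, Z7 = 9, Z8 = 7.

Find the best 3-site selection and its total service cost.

Choose Pell, Calder and Brent; total service cost 268.

With exactly 3 open, each zone uses its cheapest among the chosen.
{Pell, Calder, Brent}: Z1→Brent 4·14=56, Z2→Brent 2·10=20, Z3→Pell 2·20=40, Z4→Calder 2·13=26, Z5→Brent 5·9=45, Z6→Pell 4·10=40, Z7→Pell 3·9=27, Z8→Calder 2·7=14. Service cost 268.
{Pell, Calder, Galt}: service cost 273
{Farrow, Calder, Brent}: service cost 277
Among all 20 size-3 choices, {Pell, Calder, Brent} is lowest.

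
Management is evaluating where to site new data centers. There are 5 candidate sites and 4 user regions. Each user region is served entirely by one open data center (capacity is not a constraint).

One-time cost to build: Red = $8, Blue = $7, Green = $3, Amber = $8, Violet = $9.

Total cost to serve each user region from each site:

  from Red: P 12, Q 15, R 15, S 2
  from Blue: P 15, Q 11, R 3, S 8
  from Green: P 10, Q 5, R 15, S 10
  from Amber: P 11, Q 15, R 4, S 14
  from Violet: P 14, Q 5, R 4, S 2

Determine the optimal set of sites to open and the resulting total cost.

Open Green and Violet; minimum total cost 33.

For any fixed open set, each user region goes to its cheapest open site; total = fixed + service.
{Green, Violet}: P→Green 10, Q→Green 5, R→Violet 4, S→Violet 2. Service 21; fixed 12; total 33.
{Violet}: P→Violet 14, Q→Violet 5, R→Violet 4, S→Violet 2. Service 25; fixed 9; total 34.
{Blue, Green}: P→Green 10, Q→Green 5, R→Blue 3, S→Blue 8. Service 26; fixed 10; total 36.
{Red, Blue, Green, Amber, Violet}: P→Green 10, Q→Green 5, R→Blue 3, S→Red 2. Service 20; fixed 35; total 55.
No other subset beats 33.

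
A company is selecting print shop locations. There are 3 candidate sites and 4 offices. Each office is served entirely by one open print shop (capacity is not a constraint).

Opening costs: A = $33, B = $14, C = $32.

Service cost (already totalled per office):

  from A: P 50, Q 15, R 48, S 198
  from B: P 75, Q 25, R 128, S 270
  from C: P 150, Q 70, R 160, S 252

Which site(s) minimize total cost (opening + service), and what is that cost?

For any fixed open set, each office goes to its cheapest open site; total = fixed + service.
{A}: P→A 50, Q→A 15, R→A 48, S→A 198. Service 311; fixed 33; total 344.
{A, B}: P→A 50, Q→A 15, R→A 48, S→A 198. Service 311; fixed 47; total 358.
{A, C}: P→A 50, Q→A 15, R→A 48, S→A 198. Service 311; fixed 65; total 376.
{A, B, C}: service 311 + fixed 79 = 390
No other subset beats 344.

Open A only; minimum total cost 344.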